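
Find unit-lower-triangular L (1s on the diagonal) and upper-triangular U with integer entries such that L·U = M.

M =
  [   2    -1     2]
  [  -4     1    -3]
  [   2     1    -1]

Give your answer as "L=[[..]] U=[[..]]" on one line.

L=[[1,0,0],[-2,1,0],[1,-2,1]] U=[[2,-1,2],[0,-1,1],[0,0,-1]]

  R1 -= -2·R0 → [0,-1,1]
  R2 -= 1·R0 → [0,2,-3]
  R2 -= -2·R1 → [0,0,-1]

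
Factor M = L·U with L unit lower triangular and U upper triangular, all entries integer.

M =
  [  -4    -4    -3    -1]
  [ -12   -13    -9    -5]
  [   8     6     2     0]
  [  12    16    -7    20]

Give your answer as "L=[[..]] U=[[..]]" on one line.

  r1 -= 3·r0 → [0,-1,0,-2]
  r2 -= -2·r0 → [0,-2,-4,-2]
  r3 -= -3·r0 → [0,4,-16,17]
  r2 -= 2·r1 → [0,0,-4,2]
  r3 -= -4·r1 → [0,0,-16,9]
  r3 -= 4·r2 → [0,0,0,1]

L=[[1,0,0,0],[3,1,0,0],[-2,2,1,0],[-3,-4,4,1]] U=[[-4,-4,-3,-1],[0,-1,0,-2],[0,0,-4,2],[0,0,0,1]]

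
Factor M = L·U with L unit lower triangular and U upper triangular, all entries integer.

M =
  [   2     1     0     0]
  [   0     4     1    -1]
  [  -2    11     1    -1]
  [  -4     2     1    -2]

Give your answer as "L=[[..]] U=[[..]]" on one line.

L=[[1,0,0,0],[0,1,0,0],[-1,3,1,0],[-2,1,0,1]] U=[[2,1,0,0],[0,4,1,-1],[0,0,-2,2],[0,0,0,-1]]

  r1 -= 0·r0 → [0,4,1,-1]
  r2 -= -1·r0 → [0,12,1,-1]
  r3 -= -2·r0 → [0,4,1,-2]
  r2 -= 3·r1 → [0,0,-2,2]
  r3 -= 1·r1 → [0,0,0,-1]
  r3 -= 0·r2 → [0,0,0,-1]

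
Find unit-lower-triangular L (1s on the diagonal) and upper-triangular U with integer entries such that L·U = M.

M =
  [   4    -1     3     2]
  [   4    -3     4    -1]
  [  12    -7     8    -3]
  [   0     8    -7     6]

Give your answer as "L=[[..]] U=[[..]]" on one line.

  R1 -= 1·R0 → [0,-2,1,-3]
  R2 -= 3·R0 → [0,-4,-1,-9]
  R3 -= 0·R0 → [0,8,-7,6]
  R2 -= 2·R1 → [0,0,-3,-3]
  R3 -= -4·R1 → [0,0,-3,-6]
  R3 -= 1·R2 → [0,0,0,-3]

L=[[1,0,0,0],[1,1,0,0],[3,2,1,0],[0,-4,1,1]] U=[[4,-1,3,2],[0,-2,1,-3],[0,0,-3,-3],[0,0,0,-3]]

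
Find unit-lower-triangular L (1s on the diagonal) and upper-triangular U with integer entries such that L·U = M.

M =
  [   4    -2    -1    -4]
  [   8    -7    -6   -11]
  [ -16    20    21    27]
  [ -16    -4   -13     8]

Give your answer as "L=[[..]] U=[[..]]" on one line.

L=[[1,0,0,0],[2,1,0,0],[-4,-4,1,0],[-4,4,-1,1]] U=[[4,-2,-1,-4],[0,-3,-4,-3],[0,0,1,-1],[0,0,0,3]]

  r1 -= 2·r0 → [0,-3,-4,-3]
  r2 -= -4·r0 → [0,12,17,11]
  r3 -= -4·r0 → [0,-12,-17,-8]
  r2 -= -4·r1 → [0,0,1,-1]
  r3 -= 4·r1 → [0,0,-1,4]
  r3 -= -1·r2 → [0,0,0,3]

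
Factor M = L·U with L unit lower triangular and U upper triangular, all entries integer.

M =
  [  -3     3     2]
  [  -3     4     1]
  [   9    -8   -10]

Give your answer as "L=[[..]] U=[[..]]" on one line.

  r1 -= 1·r0 → [0,1,-1]
  r2 -= -3·r0 → [0,1,-4]
  r2 -= 1·r1 → [0,0,-3]

L=[[1,0,0],[1,1,0],[-3,1,1]] U=[[-3,3,2],[0,1,-1],[0,0,-3]]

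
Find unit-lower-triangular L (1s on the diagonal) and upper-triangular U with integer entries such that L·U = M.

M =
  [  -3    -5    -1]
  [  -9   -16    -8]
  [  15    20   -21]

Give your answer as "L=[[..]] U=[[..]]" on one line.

  R1 -= 3·R0 → [0,-1,-5]
  R2 -= -5·R0 → [0,-5,-26]
  R2 -= 5·R1 → [0,0,-1]

L=[[1,0,0],[3,1,0],[-5,5,1]] U=[[-3,-5,-1],[0,-1,-5],[0,0,-1]]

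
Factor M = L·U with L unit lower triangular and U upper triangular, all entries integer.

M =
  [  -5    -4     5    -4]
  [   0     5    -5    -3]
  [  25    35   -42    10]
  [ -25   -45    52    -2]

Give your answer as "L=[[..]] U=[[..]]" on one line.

L=[[1,0,0,0],[0,1,0,0],[-5,3,1,0],[5,-5,-1,1]] U=[[-5,-4,5,-4],[0,5,-5,-3],[0,0,-2,-1],[0,0,0,2]]

  row1 -= 0·row0 → [0,5,-5,-3]
  row2 -= -5·row0 → [0,15,-17,-10]
  row3 -= 5·row0 → [0,-25,27,18]
  row2 -= 3·row1 → [0,0,-2,-1]
  row3 -= -5·row1 → [0,0,2,3]
  row3 -= -1·row2 → [0,0,0,2]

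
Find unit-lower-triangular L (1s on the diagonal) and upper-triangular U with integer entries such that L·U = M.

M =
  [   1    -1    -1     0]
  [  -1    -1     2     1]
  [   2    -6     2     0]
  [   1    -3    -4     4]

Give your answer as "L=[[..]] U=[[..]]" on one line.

L=[[1,0,0,0],[-1,1,0,0],[2,2,1,0],[1,1,-2,1]] U=[[1,-1,-1,0],[0,-2,1,1],[0,0,2,-2],[0,0,0,-1]]

  R1 -= -1·R0 → [0,-2,1,1]
  R2 -= 2·R0 → [0,-4,4,0]
  R3 -= 1·R0 → [0,-2,-3,4]
  R2 -= 2·R1 → [0,0,2,-2]
  R3 -= 1·R1 → [0,0,-4,3]
  R3 -= -2·R2 → [0,0,0,-1]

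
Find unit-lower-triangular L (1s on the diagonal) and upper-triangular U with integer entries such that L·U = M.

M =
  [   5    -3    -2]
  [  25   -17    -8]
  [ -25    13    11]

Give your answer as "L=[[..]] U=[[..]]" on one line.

L=[[1,0,0],[5,1,0],[-5,1,1]] U=[[5,-3,-2],[0,-2,2],[0,0,-1]]

  row1 -= 5·row0 → [0,-2,2]
  row2 -= -5·row0 → [0,-2,1]
  row2 -= 1·row1 → [0,0,-1]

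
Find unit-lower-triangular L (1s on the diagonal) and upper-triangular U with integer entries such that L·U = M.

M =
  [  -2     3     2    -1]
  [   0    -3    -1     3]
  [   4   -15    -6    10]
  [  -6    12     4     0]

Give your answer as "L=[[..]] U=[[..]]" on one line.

  R1 -= 0·R0 → [0,-3,-1,3]
  R2 -= -2·R0 → [0,-9,-2,8]
  R3 -= 3·R0 → [0,3,-2,3]
  R2 -= 3·R1 → [0,0,1,-1]
  R3 -= -1·R1 → [0,0,-3,6]
  R3 -= -3·R2 → [0,0,0,3]

L=[[1,0,0,0],[0,1,0,0],[-2,3,1,0],[3,-1,-3,1]] U=[[-2,3,2,-1],[0,-3,-1,3],[0,0,1,-1],[0,0,0,3]]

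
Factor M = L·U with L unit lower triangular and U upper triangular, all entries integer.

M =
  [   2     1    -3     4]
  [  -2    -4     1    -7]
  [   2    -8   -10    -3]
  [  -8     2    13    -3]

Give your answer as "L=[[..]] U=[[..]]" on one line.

  row1 -= -1·row0 → [0,-3,-2,-3]
  row2 -= 1·row0 → [0,-9,-7,-7]
  row3 -= -4·row0 → [0,6,1,13]
  row2 -= 3·row1 → [0,0,-1,2]
  row3 -= -2·row1 → [0,0,-3,7]
  row3 -= 3·row2 → [0,0,0,1]

L=[[1,0,0,0],[-1,1,0,0],[1,3,1,0],[-4,-2,3,1]] U=[[2,1,-3,4],[0,-3,-2,-3],[0,0,-1,2],[0,0,0,1]]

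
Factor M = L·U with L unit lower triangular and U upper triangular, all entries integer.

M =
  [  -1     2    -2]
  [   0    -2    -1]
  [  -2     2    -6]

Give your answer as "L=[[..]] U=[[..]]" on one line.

  R1 -= 0·R0 → [0,-2,-1]
  R2 -= 2·R0 → [0,-2,-2]
  R2 -= 1·R1 → [0,0,-1]

L=[[1,0,0],[0,1,0],[2,1,1]] U=[[-1,2,-2],[0,-2,-1],[0,0,-1]]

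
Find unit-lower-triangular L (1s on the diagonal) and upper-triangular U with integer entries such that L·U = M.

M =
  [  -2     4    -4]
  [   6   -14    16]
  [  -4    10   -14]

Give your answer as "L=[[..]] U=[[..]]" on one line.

  R1 -= -3·R0 → [0,-2,4]
  R2 -= 2·R0 → [0,2,-6]
  R2 -= -1·R1 → [0,0,-2]

L=[[1,0,0],[-3,1,0],[2,-1,1]] U=[[-2,4,-4],[0,-2,4],[0,0,-2]]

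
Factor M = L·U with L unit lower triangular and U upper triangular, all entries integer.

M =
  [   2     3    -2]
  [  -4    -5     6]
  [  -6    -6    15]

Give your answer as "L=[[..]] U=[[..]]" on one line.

  r1 -= -2·r0 → [0,1,2]
  r2 -= -3·r0 → [0,3,9]
  r2 -= 3·r1 → [0,0,3]

L=[[1,0,0],[-2,1,0],[-3,3,1]] U=[[2,3,-2],[0,1,2],[0,0,3]]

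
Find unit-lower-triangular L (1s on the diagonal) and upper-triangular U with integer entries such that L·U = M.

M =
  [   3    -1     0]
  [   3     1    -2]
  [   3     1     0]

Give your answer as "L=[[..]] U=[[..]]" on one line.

L=[[1,0,0],[1,1,0],[1,1,1]] U=[[3,-1,0],[0,2,-2],[0,0,2]]

  r1 -= 1·r0 → [0,2,-2]
  r2 -= 1·r0 → [0,2,0]
  r2 -= 1·r1 → [0,0,2]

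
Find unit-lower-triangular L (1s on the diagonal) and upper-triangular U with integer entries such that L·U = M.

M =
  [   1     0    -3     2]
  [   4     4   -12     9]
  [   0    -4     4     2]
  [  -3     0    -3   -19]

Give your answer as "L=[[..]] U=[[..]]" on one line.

  r1 -= 4·r0 → [0,4,0,1]
  r2 -= 0·r0 → [0,-4,4,2]
  r3 -= -3·r0 → [0,0,-12,-13]
  r2 -= -1·r1 → [0,0,4,3]
  r3 -= 0·r1 → [0,0,-12,-13]
  r3 -= -3·r2 → [0,0,0,-4]

L=[[1,0,0,0],[4,1,0,0],[0,-1,1,0],[-3,0,-3,1]] U=[[1,0,-3,2],[0,4,0,1],[0,0,4,3],[0,0,0,-4]]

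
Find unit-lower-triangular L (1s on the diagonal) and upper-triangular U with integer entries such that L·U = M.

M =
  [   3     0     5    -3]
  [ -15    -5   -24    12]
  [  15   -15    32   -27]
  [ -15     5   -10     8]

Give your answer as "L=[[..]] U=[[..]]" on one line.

  r1 -= -5·r0 → [0,-5,1,-3]
  r2 -= 5·r0 → [0,-15,7,-12]
  r3 -= -5·r0 → [0,5,15,-7]
  r2 -= 3·r1 → [0,0,4,-3]
  r3 -= -1·r1 → [0,0,16,-10]
  r3 -= 4·r2 → [0,0,0,2]

L=[[1,0,0,0],[-5,1,0,0],[5,3,1,0],[-5,-1,4,1]] U=[[3,0,5,-3],[0,-5,1,-3],[0,0,4,-3],[0,0,0,2]]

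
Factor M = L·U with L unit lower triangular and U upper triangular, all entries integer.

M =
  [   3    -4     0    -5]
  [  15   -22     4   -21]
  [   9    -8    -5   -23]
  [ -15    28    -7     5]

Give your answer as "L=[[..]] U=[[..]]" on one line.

  r1 -= 5·r0 → [0,-2,4,4]
  r2 -= 3·r0 → [0,4,-5,-8]
  r3 -= -5·r0 → [0,8,-7,-20]
  r2 -= -2·r1 → [0,0,3,0]
  r3 -= -4·r1 → [0,0,9,-4]
  r3 -= 3·r2 → [0,0,0,-4]

L=[[1,0,0,0],[5,1,0,0],[3,-2,1,0],[-5,-4,3,1]] U=[[3,-4,0,-5],[0,-2,4,4],[0,0,3,0],[0,0,0,-4]]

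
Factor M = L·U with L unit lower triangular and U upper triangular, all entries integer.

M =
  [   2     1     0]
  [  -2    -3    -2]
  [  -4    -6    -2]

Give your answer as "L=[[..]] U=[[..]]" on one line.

L=[[1,0,0],[-1,1,0],[-2,2,1]] U=[[2,1,0],[0,-2,-2],[0,0,2]]

  row1 -= -1·row0 → [0,-2,-2]
  row2 -= -2·row0 → [0,-4,-2]
  row2 -= 2·row1 → [0,0,2]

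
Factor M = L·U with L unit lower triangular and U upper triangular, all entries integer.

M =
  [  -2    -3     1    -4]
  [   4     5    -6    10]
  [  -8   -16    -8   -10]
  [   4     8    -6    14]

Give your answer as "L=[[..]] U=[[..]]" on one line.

  row1 -= -2·row0 → [0,-1,-4,2]
  row2 -= 4·row0 → [0,-4,-12,6]
  row3 -= -2·row0 → [0,2,-4,6]
  row2 -= 4·row1 → [0,0,4,-2]
  row3 -= -2·row1 → [0,0,-12,10]
  row3 -= -3·row2 → [0,0,0,4]

L=[[1,0,0,0],[-2,1,0,0],[4,4,1,0],[-2,-2,-3,1]] U=[[-2,-3,1,-4],[0,-1,-4,2],[0,0,4,-2],[0,0,0,4]]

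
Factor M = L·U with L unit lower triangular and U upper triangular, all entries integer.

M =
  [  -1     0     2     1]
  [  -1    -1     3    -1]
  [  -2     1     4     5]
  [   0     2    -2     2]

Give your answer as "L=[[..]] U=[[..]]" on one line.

L=[[1,0,0,0],[1,1,0,0],[2,-1,1,0],[0,-2,0,1]] U=[[-1,0,2,1],[0,-1,1,-2],[0,0,1,1],[0,0,0,-2]]

  R1 -= 1·R0 → [0,-1,1,-2]
  R2 -= 2·R0 → [0,1,0,3]
  R3 -= 0·R0 → [0,2,-2,2]
  R2 -= -1·R1 → [0,0,1,1]
  R3 -= -2·R1 → [0,0,0,-2]
  R3 -= 0·R2 → [0,0,0,-2]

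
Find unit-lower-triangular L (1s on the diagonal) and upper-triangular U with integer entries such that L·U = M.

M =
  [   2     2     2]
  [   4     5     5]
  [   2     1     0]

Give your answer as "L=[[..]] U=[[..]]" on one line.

  row1 -= 2·row0 → [0,1,1]
  row2 -= 1·row0 → [0,-1,-2]
  row2 -= -1·row1 → [0,0,-1]

L=[[1,0,0],[2,1,0],[1,-1,1]] U=[[2,2,2],[0,1,1],[0,0,-1]]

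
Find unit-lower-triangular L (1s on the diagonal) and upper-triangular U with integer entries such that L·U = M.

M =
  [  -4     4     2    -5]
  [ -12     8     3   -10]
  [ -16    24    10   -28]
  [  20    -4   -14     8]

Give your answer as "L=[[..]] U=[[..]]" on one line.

  R1 -= 3·R0 → [0,-4,-3,5]
  R2 -= 4·R0 → [0,8,2,-8]
  R3 -= -5·R0 → [0,16,-4,-17]
  R2 -= -2·R1 → [0,0,-4,2]
  R3 -= -4·R1 → [0,0,-16,3]
  R3 -= 4·R2 → [0,0,0,-5]

L=[[1,0,0,0],[3,1,0,0],[4,-2,1,0],[-5,-4,4,1]] U=[[-4,4,2,-5],[0,-4,-3,5],[0,0,-4,2],[0,0,0,-5]]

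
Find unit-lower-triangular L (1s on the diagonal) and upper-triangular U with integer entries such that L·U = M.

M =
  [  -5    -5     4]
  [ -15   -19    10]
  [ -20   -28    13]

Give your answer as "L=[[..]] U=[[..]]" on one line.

L=[[1,0,0],[3,1,0],[4,2,1]] U=[[-5,-5,4],[0,-4,-2],[0,0,1]]

  R1 -= 3·R0 → [0,-4,-2]
  R2 -= 4·R0 → [0,-8,-3]
  R2 -= 2·R1 → [0,0,1]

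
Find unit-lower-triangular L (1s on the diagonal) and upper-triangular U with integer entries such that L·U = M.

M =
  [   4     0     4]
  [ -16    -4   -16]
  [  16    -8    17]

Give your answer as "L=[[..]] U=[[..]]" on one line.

  R1 -= -4·R0 → [0,-4,0]
  R2 -= 4·R0 → [0,-8,1]
  R2 -= 2·R1 → [0,0,1]

L=[[1,0,0],[-4,1,0],[4,2,1]] U=[[4,0,4],[0,-4,0],[0,0,1]]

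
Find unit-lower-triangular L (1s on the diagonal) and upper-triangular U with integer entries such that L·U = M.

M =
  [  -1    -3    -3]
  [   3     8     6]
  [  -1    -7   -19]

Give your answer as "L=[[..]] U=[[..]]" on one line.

  R1 -= -3·R0 → [0,-1,-3]
  R2 -= 1·R0 → [0,-4,-16]
  R2 -= 4·R1 → [0,0,-4]

L=[[1,0,0],[-3,1,0],[1,4,1]] U=[[-1,-3,-3],[0,-1,-3],[0,0,-4]]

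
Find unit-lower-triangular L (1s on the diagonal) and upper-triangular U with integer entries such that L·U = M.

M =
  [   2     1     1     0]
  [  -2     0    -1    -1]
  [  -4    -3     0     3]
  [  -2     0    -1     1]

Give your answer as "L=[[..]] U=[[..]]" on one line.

  R1 -= -1·R0 → [0,1,0,-1]
  R2 -= -2·R0 → [0,-1,2,3]
  R3 -= -1·R0 → [0,1,0,1]
  R2 -= -1·R1 → [0,0,2,2]
  R3 -= 1·R1 → [0,0,0,2]
  R3 -= 0·R2 → [0,0,0,2]

L=[[1,0,0,0],[-1,1,0,0],[-2,-1,1,0],[-1,1,0,1]] U=[[2,1,1,0],[0,1,0,-1],[0,0,2,2],[0,0,0,2]]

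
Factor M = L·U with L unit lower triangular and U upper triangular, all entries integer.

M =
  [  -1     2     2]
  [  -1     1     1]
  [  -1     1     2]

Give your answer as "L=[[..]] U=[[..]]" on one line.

  R1 -= 1·R0 → [0,-1,-1]
  R2 -= 1·R0 → [0,-1,0]
  R2 -= 1·R1 → [0,0,1]

L=[[1,0,0],[1,1,0],[1,1,1]] U=[[-1,2,2],[0,-1,-1],[0,0,1]]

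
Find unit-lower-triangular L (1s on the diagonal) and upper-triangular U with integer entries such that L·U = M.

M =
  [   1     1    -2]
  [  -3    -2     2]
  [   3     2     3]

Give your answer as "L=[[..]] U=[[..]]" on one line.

  row1 -= -3·row0 → [0,1,-4]
  row2 -= 3·row0 → [0,-1,9]
  row2 -= -1·row1 → [0,0,5]

L=[[1,0,0],[-3,1,0],[3,-1,1]] U=[[1,1,-2],[0,1,-4],[0,0,5]]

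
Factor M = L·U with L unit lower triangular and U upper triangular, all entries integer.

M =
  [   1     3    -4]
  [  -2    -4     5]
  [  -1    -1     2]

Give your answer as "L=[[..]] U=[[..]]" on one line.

  row1 -= -2·row0 → [0,2,-3]
  row2 -= -1·row0 → [0,2,-2]
  row2 -= 1·row1 → [0,0,1]

L=[[1,0,0],[-2,1,0],[-1,1,1]] U=[[1,3,-4],[0,2,-3],[0,0,1]]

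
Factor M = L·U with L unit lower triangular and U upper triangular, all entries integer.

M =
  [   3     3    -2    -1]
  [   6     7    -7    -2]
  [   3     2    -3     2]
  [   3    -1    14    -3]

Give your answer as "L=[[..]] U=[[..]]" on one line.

L=[[1,0,0,0],[2,1,0,0],[1,-1,1,0],[1,-4,-1,1]] U=[[3,3,-2,-1],[0,1,-3,0],[0,0,-4,3],[0,0,0,1]]

  R1 -= 2·R0 → [0,1,-3,0]
  R2 -= 1·R0 → [0,-1,-1,3]
  R3 -= 1·R0 → [0,-4,16,-2]
  R2 -= -1·R1 → [0,0,-4,3]
  R3 -= -4·R1 → [0,0,4,-2]
  R3 -= -1·R2 → [0,0,0,1]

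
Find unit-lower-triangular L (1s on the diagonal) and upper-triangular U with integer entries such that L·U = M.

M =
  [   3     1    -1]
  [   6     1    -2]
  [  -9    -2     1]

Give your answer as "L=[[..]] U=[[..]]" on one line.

L=[[1,0,0],[2,1,0],[-3,-1,1]] U=[[3,1,-1],[0,-1,0],[0,0,-2]]

  r1 -= 2·r0 → [0,-1,0]
  r2 -= -3·r0 → [0,1,-2]
  r2 -= -1·r1 → [0,0,-2]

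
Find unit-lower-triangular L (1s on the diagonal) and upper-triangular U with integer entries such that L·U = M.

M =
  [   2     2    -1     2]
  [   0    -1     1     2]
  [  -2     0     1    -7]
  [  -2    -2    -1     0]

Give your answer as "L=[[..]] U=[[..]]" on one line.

  r1 -= 0·r0 → [0,-1,1,2]
  r2 -= -1·r0 → [0,2,0,-5]
  r3 -= -1·r0 → [0,0,-2,2]
  r2 -= -2·r1 → [0,0,2,-1]
  r3 -= 0·r1 → [0,0,-2,2]
  r3 -= -1·r2 → [0,0,0,1]

L=[[1,0,0,0],[0,1,0,0],[-1,-2,1,0],[-1,0,-1,1]] U=[[2,2,-1,2],[0,-1,1,2],[0,0,2,-1],[0,0,0,1]]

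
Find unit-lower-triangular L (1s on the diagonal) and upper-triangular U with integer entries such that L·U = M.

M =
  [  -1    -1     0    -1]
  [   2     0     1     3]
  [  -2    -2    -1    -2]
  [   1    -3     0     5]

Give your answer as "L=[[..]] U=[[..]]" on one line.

  R1 -= -2·R0 → [0,-2,1,1]
  R2 -= 2·R0 → [0,0,-1,0]
  R3 -= -1·R0 → [0,-4,0,4]
  R2 -= 0·R1 → [0,0,-1,0]
  R3 -= 2·R1 → [0,0,-2,2]
  R3 -= 2·R2 → [0,0,0,2]

L=[[1,0,0,0],[-2,1,0,0],[2,0,1,0],[-1,2,2,1]] U=[[-1,-1,0,-1],[0,-2,1,1],[0,0,-1,0],[0,0,0,2]]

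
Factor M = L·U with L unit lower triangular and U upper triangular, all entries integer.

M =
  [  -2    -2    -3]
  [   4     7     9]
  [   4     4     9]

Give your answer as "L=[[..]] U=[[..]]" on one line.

  row1 -= -2·row0 → [0,3,3]
  row2 -= -2·row0 → [0,0,3]
  row2 -= 0·row1 → [0,0,3]

L=[[1,0,0],[-2,1,0],[-2,0,1]] U=[[-2,-2,-3],[0,3,3],[0,0,3]]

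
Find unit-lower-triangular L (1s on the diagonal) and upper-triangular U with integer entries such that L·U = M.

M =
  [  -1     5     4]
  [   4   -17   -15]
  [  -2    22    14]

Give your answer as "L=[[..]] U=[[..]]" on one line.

  r1 -= -4·r0 → [0,3,1]
  r2 -= 2·r0 → [0,12,6]
  r2 -= 4·r1 → [0,0,2]

L=[[1,0,0],[-4,1,0],[2,4,1]] U=[[-1,5,4],[0,3,1],[0,0,2]]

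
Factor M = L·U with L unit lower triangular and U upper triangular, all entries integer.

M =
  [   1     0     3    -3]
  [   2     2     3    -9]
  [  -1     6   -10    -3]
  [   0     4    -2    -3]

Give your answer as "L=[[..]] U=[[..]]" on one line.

L=[[1,0,0,0],[2,1,0,0],[-1,3,1,0],[0,2,2,1]] U=[[1,0,3,-3],[0,2,-3,-3],[0,0,2,3],[0,0,0,-3]]

  R1 -= 2·R0 → [0,2,-3,-3]
  R2 -= -1·R0 → [0,6,-7,-6]
  R3 -= 0·R0 → [0,4,-2,-3]
  R2 -= 3·R1 → [0,0,2,3]
  R3 -= 2·R1 → [0,0,4,3]
  R3 -= 2·R2 → [0,0,0,-3]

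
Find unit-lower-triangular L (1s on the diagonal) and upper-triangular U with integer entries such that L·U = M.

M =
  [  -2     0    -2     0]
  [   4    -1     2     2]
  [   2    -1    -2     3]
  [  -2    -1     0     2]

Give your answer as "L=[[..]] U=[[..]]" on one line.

L=[[1,0,0,0],[-2,1,0,0],[-1,1,1,0],[1,1,-2,1]] U=[[-2,0,-2,0],[0,-1,-2,2],[0,0,-2,1],[0,0,0,2]]

  row1 -= -2·row0 → [0,-1,-2,2]
  row2 -= -1·row0 → [0,-1,-4,3]
  row3 -= 1·row0 → [0,-1,2,2]
  row2 -= 1·row1 → [0,0,-2,1]
  row3 -= 1·row1 → [0,0,4,0]
  row3 -= -2·row2 → [0,0,0,2]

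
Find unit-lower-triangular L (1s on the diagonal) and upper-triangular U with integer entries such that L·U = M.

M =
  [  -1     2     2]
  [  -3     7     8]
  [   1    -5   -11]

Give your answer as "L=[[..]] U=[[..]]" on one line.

L=[[1,0,0],[3,1,0],[-1,-3,1]] U=[[-1,2,2],[0,1,2],[0,0,-3]]

  row1 -= 3·row0 → [0,1,2]
  row2 -= -1·row0 → [0,-3,-9]
  row2 -= -3·row1 → [0,0,-3]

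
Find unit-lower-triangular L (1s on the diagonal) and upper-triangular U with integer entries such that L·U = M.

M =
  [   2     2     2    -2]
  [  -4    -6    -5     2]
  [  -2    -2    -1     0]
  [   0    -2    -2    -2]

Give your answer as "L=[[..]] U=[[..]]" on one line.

L=[[1,0,0,0],[-2,1,0,0],[-1,0,1,0],[0,1,-1,1]] U=[[2,2,2,-2],[0,-2,-1,-2],[0,0,1,-2],[0,0,0,-2]]

  R1 -= -2·R0 → [0,-2,-1,-2]
  R2 -= -1·R0 → [0,0,1,-2]
  R3 -= 0·R0 → [0,-2,-2,-2]
  R2 -= 0·R1 → [0,0,1,-2]
  R3 -= 1·R1 → [0,0,-1,0]
  R3 -= -1·R2 → [0,0,0,-2]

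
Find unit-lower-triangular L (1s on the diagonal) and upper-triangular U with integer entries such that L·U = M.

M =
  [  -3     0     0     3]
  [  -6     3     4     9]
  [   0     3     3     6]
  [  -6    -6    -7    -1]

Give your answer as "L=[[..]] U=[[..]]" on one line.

L=[[1,0,0,0],[2,1,0,0],[0,1,1,0],[2,-2,-1,1]] U=[[-3,0,0,3],[0,3,4,3],[0,0,-1,3],[0,0,0,2]]

  R1 -= 2·R0 → [0,3,4,3]
  R2 -= 0·R0 → [0,3,3,6]
  R3 -= 2·R0 → [0,-6,-7,-7]
  R2 -= 1·R1 → [0,0,-1,3]
  R3 -= -2·R1 → [0,0,1,-1]
  R3 -= -1·R2 → [0,0,0,2]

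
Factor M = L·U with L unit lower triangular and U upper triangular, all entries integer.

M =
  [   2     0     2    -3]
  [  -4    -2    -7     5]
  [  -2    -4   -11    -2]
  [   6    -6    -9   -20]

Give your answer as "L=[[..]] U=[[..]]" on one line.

L=[[1,0,0,0],[-2,1,0,0],[-1,2,1,0],[3,3,2,1]] U=[[2,0,2,-3],[0,-2,-3,-1],[0,0,-3,-3],[0,0,0,-2]]

  r1 -= -2·r0 → [0,-2,-3,-1]
  r2 -= -1·r0 → [0,-4,-9,-5]
  r3 -= 3·r0 → [0,-6,-15,-11]
  r2 -= 2·r1 → [0,0,-3,-3]
  r3 -= 3·r1 → [0,0,-6,-8]
  r3 -= 2·r2 → [0,0,0,-2]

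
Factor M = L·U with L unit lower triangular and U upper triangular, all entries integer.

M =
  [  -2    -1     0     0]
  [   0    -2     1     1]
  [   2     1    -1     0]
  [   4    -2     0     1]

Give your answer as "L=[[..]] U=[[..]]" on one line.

L=[[1,0,0,0],[0,1,0,0],[-1,0,1,0],[-2,2,2,1]] U=[[-2,-1,0,0],[0,-2,1,1],[0,0,-1,0],[0,0,0,-1]]

  r1 -= 0·r0 → [0,-2,1,1]
  r2 -= -1·r0 → [0,0,-1,0]
  r3 -= -2·r0 → [0,-4,0,1]
  r2 -= 0·r1 → [0,0,-1,0]
  r3 -= 2·r1 → [0,0,-2,-1]
  r3 -= 2·r2 → [0,0,0,-1]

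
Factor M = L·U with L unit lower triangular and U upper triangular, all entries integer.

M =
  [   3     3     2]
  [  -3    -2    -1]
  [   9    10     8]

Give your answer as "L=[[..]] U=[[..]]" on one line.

  r1 -= -1·r0 → [0,1,1]
  r2 -= 3·r0 → [0,1,2]
  r2 -= 1·r1 → [0,0,1]

L=[[1,0,0],[-1,1,0],[3,1,1]] U=[[3,3,2],[0,1,1],[0,0,1]]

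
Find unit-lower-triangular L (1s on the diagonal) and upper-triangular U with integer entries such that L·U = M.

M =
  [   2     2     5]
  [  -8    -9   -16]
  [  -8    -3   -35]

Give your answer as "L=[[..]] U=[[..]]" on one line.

L=[[1,0,0],[-4,1,0],[-4,-5,1]] U=[[2,2,5],[0,-1,4],[0,0,5]]

  r1 -= -4·r0 → [0,-1,4]
  r2 -= -4·r0 → [0,5,-15]
  r2 -= -5·r1 → [0,0,5]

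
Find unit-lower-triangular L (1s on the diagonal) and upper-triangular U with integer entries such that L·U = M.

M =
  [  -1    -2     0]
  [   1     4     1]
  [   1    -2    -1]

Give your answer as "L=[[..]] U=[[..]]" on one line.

L=[[1,0,0],[-1,1,0],[-1,-2,1]] U=[[-1,-2,0],[0,2,1],[0,0,1]]

  R1 -= -1·R0 → [0,2,1]
  R2 -= -1·R0 → [0,-4,-1]
  R2 -= -2·R1 → [0,0,1]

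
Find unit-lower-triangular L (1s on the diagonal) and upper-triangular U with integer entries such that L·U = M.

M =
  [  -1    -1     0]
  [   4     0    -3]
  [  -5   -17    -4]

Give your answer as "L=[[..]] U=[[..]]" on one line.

  R1 -= -4·R0 → [0,-4,-3]
  R2 -= 5·R0 → [0,-12,-4]
  R2 -= 3·R1 → [0,0,5]

L=[[1,0,0],[-4,1,0],[5,3,1]] U=[[-1,-1,0],[0,-4,-3],[0,0,5]]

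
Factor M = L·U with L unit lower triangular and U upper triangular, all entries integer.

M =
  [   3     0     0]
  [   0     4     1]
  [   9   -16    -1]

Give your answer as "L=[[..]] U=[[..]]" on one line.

L=[[1,0,0],[0,1,0],[3,-4,1]] U=[[3,0,0],[0,4,1],[0,0,3]]

  R1 -= 0·R0 → [0,4,1]
  R2 -= 3·R0 → [0,-16,-1]
  R2 -= -4·R1 → [0,0,3]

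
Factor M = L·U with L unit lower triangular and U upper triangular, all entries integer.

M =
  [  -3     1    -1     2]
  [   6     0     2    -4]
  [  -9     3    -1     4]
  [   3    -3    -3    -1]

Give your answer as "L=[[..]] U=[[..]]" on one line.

L=[[1,0,0,0],[-2,1,0,0],[3,0,1,0],[-1,-1,-2,1]] U=[[-3,1,-1,2],[0,2,0,0],[0,0,2,-2],[0,0,0,-3]]

  r1 -= -2·r0 → [0,2,0,0]
  r2 -= 3·r0 → [0,0,2,-2]
  r3 -= -1·r0 → [0,-2,-4,1]
  r2 -= 0·r1 → [0,0,2,-2]
  r3 -= -1·r1 → [0,0,-4,1]
  r3 -= -2·r2 → [0,0,0,-3]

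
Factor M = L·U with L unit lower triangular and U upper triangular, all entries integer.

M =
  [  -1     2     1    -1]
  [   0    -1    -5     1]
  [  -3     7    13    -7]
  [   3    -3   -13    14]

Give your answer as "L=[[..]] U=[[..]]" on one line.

L=[[1,0,0,0],[0,1,0,0],[3,-1,1,0],[-3,-3,-5,1]] U=[[-1,2,1,-1],[0,-1,-5,1],[0,0,5,-3],[0,0,0,-1]]

  r1 -= 0·r0 → [0,-1,-5,1]
  r2 -= 3·r0 → [0,1,10,-4]
  r3 -= -3·r0 → [0,3,-10,11]
  r2 -= -1·r1 → [0,0,5,-3]
  r3 -= -3·r1 → [0,0,-25,14]
  r3 -= -5·r2 → [0,0,0,-1]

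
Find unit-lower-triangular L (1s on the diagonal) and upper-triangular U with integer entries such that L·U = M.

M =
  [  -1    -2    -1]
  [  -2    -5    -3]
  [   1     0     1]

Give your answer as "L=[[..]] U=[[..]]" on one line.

L=[[1,0,0],[2,1,0],[-1,2,1]] U=[[-1,-2,-1],[0,-1,-1],[0,0,2]]

  R1 -= 2·R0 → [0,-1,-1]
  R2 -= -1·R0 → [0,-2,0]
  R2 -= 2·R1 → [0,0,2]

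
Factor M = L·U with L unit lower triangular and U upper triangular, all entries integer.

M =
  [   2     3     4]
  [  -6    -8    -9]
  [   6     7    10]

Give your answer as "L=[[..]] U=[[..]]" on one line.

  R1 -= -3·R0 → [0,1,3]
  R2 -= 3·R0 → [0,-2,-2]
  R2 -= -2·R1 → [0,0,4]

L=[[1,0,0],[-3,1,0],[3,-2,1]] U=[[2,3,4],[0,1,3],[0,0,4]]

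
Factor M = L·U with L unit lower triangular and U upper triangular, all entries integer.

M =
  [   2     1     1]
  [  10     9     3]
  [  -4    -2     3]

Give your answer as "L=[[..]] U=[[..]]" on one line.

L=[[1,0,0],[5,1,0],[-2,0,1]] U=[[2,1,1],[0,4,-2],[0,0,5]]

  row1 -= 5·row0 → [0,4,-2]
  row2 -= -2·row0 → [0,0,5]
  row2 -= 0·row1 → [0,0,5]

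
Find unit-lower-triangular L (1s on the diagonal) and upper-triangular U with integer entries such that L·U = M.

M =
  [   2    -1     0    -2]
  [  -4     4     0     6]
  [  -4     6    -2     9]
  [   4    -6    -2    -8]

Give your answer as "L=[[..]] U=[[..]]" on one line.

L=[[1,0,0,0],[-2,1,0,0],[-2,2,1,0],[2,-2,1,1]] U=[[2,-1,0,-2],[0,2,0,2],[0,0,-2,1],[0,0,0,-1]]

  r1 -= -2·r0 → [0,2,0,2]
  r2 -= -2·r0 → [0,4,-2,5]
  r3 -= 2·r0 → [0,-4,-2,-4]
  r2 -= 2·r1 → [0,0,-2,1]
  r3 -= -2·r1 → [0,0,-2,0]
  r3 -= 1·r2 → [0,0,0,-1]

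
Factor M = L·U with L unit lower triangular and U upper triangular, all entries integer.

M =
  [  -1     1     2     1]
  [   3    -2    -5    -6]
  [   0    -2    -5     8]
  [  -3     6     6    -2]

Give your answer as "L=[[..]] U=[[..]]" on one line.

L=[[1,0,0,0],[-3,1,0,0],[0,-2,1,0],[3,3,1,1]] U=[[-1,1,2,1],[0,1,1,-3],[0,0,-3,2],[0,0,0,2]]

  r1 -= -3·r0 → [0,1,1,-3]
  r2 -= 0·r0 → [0,-2,-5,8]
  r3 -= 3·r0 → [0,3,0,-5]
  r2 -= -2·r1 → [0,0,-3,2]
  r3 -= 3·r1 → [0,0,-3,4]
  r3 -= 1·r2 → [0,0,0,2]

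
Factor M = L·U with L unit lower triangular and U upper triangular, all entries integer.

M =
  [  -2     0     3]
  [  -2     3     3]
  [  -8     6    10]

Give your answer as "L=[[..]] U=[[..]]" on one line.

L=[[1,0,0],[1,1,0],[4,2,1]] U=[[-2,0,3],[0,3,0],[0,0,-2]]

  R1 -= 1·R0 → [0,3,0]
  R2 -= 4·R0 → [0,6,-2]
  R2 -= 2·R1 → [0,0,-2]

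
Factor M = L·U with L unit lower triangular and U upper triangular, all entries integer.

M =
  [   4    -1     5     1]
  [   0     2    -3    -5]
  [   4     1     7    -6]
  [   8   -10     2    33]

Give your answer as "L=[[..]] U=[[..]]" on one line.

L=[[1,0,0,0],[0,1,0,0],[1,1,1,0],[2,-4,-4,1]] U=[[4,-1,5,1],[0,2,-3,-5],[0,0,5,-2],[0,0,0,3]]

  row1 -= 0·row0 → [0,2,-3,-5]
  row2 -= 1·row0 → [0,2,2,-7]
  row3 -= 2·row0 → [0,-8,-8,31]
  row2 -= 1·row1 → [0,0,5,-2]
  row3 -= -4·row1 → [0,0,-20,11]
  row3 -= -4·row2 → [0,0,0,3]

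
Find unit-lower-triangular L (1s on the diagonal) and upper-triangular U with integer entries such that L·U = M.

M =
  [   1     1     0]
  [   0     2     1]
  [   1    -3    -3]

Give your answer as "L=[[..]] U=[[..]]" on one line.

  R1 -= 0·R0 → [0,2,1]
  R2 -= 1·R0 → [0,-4,-3]
  R2 -= -2·R1 → [0,0,-1]

L=[[1,0,0],[0,1,0],[1,-2,1]] U=[[1,1,0],[0,2,1],[0,0,-1]]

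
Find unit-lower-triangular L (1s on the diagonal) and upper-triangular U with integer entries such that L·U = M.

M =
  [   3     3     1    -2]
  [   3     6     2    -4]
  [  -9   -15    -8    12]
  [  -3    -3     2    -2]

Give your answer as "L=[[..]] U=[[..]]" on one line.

  row1 -= 1·row0 → [0,3,1,-2]
  row2 -= -3·row0 → [0,-6,-5,6]
  row3 -= -1·row0 → [0,0,3,-4]
  row2 -= -2·row1 → [0,0,-3,2]
  row3 -= 0·row1 → [0,0,3,-4]
  row3 -= -1·row2 → [0,0,0,-2]

L=[[1,0,0,0],[1,1,0,0],[-3,-2,1,0],[-1,0,-1,1]] U=[[3,3,1,-2],[0,3,1,-2],[0,0,-3,2],[0,0,0,-2]]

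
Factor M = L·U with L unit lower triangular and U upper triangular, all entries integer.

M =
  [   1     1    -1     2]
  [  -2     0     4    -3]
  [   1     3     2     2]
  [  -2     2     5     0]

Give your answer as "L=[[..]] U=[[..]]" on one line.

L=[[1,0,0,0],[-2,1,0,0],[1,1,1,0],[-2,2,-1,1]] U=[[1,1,-1,2],[0,2,2,1],[0,0,1,-1],[0,0,0,1]]

  row1 -= -2·row0 → [0,2,2,1]
  row2 -= 1·row0 → [0,2,3,0]
  row3 -= -2·row0 → [0,4,3,4]
  row2 -= 1·row1 → [0,0,1,-1]
  row3 -= 2·row1 → [0,0,-1,2]
  row3 -= -1·row2 → [0,0,0,1]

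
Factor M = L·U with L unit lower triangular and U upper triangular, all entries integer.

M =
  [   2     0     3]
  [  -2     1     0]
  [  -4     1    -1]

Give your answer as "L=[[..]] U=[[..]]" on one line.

L=[[1,0,0],[-1,1,0],[-2,1,1]] U=[[2,0,3],[0,1,3],[0,0,2]]

  r1 -= -1·r0 → [0,1,3]
  r2 -= -2·r0 → [0,1,5]
  r2 -= 1·r1 → [0,0,2]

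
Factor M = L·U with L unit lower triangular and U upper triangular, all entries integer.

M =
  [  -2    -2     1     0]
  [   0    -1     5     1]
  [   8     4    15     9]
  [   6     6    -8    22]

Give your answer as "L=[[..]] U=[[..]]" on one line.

L=[[1,0,0,0],[0,1,0,0],[-4,4,1,0],[-3,0,5,1]] U=[[-2,-2,1,0],[0,-1,5,1],[0,0,-1,5],[0,0,0,-3]]

  r1 -= 0·r0 → [0,-1,5,1]
  r2 -= -4·r0 → [0,-4,19,9]
  r3 -= -3·r0 → [0,0,-5,22]
  r2 -= 4·r1 → [0,0,-1,5]
  r3 -= 0·r1 → [0,0,-5,22]
  r3 -= 5·r2 → [0,0,0,-3]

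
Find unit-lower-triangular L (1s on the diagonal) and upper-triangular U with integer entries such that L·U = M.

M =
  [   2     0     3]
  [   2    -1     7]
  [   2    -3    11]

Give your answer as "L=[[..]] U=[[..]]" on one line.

L=[[1,0,0],[1,1,0],[1,3,1]] U=[[2,0,3],[0,-1,4],[0,0,-4]]

  row1 -= 1·row0 → [0,-1,4]
  row2 -= 1·row0 → [0,-3,8]
  row2 -= 3·row1 → [0,0,-4]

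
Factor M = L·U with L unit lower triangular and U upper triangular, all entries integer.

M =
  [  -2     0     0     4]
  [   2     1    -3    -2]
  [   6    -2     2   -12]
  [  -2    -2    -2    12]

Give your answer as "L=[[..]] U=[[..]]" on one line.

  R1 -= -1·R0 → [0,1,-3,2]
  R2 -= -3·R0 → [0,-2,2,0]
  R3 -= 1·R0 → [0,-2,-2,8]
  R2 -= -2·R1 → [0,0,-4,4]
  R3 -= -2·R1 → [0,0,-8,12]
  R3 -= 2·R2 → [0,0,0,4]

L=[[1,0,0,0],[-1,1,0,0],[-3,-2,1,0],[1,-2,2,1]] U=[[-2,0,0,4],[0,1,-3,2],[0,0,-4,4],[0,0,0,4]]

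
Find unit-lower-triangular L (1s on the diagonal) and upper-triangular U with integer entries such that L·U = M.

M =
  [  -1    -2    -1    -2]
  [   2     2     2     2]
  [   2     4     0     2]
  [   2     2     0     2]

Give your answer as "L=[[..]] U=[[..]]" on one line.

  row1 -= -2·row0 → [0,-2,0,-2]
  row2 -= -2·row0 → [0,0,-2,-2]
  row3 -= -2·row0 → [0,-2,-2,-2]
  row2 -= 0·row1 → [0,0,-2,-2]
  row3 -= 1·row1 → [0,0,-2,0]
  row3 -= 1·row2 → [0,0,0,2]

L=[[1,0,0,0],[-2,1,0,0],[-2,0,1,0],[-2,1,1,1]] U=[[-1,-2,-1,-2],[0,-2,0,-2],[0,0,-2,-2],[0,0,0,2]]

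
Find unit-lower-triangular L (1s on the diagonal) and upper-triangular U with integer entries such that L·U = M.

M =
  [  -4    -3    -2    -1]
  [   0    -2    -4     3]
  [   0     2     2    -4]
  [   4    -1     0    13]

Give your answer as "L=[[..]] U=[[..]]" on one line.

L=[[1,0,0,0],[0,1,0,0],[0,-1,1,0],[-1,2,-3,1]] U=[[-4,-3,-2,-1],[0,-2,-4,3],[0,0,-2,-1],[0,0,0,3]]

  r1 -= 0·r0 → [0,-2,-4,3]
  r2 -= 0·r0 → [0,2,2,-4]
  r3 -= -1·r0 → [0,-4,-2,12]
  r2 -= -1·r1 → [0,0,-2,-1]
  r3 -= 2·r1 → [0,0,6,6]
  r3 -= -3·r2 → [0,0,0,3]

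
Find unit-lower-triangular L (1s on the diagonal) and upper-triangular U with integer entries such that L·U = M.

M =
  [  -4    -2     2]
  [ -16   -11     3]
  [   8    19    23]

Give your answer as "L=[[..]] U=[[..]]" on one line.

L=[[1,0,0],[4,1,0],[-2,-5,1]] U=[[-4,-2,2],[0,-3,-5],[0,0,2]]

  row1 -= 4·row0 → [0,-3,-5]
  row2 -= -2·row0 → [0,15,27]
  row2 -= -5·row1 → [0,0,2]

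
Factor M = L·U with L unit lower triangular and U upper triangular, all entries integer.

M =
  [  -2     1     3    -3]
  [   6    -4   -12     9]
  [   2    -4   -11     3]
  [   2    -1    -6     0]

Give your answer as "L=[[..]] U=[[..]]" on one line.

  R1 -= -3·R0 → [0,-1,-3,0]
  R2 -= -1·R0 → [0,-3,-8,0]
  R3 -= -1·R0 → [0,0,-3,-3]
  R2 -= 3·R1 → [0,0,1,0]
  R3 -= 0·R1 → [0,0,-3,-3]
  R3 -= -3·R2 → [0,0,0,-3]

L=[[1,0,0,0],[-3,1,0,0],[-1,3,1,0],[-1,0,-3,1]] U=[[-2,1,3,-3],[0,-1,-3,0],[0,0,1,0],[0,0,0,-3]]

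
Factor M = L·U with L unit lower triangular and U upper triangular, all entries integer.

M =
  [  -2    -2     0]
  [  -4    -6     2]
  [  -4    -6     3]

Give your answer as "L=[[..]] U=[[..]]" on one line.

  R1 -= 2·R0 → [0,-2,2]
  R2 -= 2·R0 → [0,-2,3]
  R2 -= 1·R1 → [0,0,1]

L=[[1,0,0],[2,1,0],[2,1,1]] U=[[-2,-2,0],[0,-2,2],[0,0,1]]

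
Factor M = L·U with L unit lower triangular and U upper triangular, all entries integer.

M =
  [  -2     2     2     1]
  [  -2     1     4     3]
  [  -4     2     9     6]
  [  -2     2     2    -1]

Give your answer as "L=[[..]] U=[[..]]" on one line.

  R1 -= 1·R0 → [0,-1,2,2]
  R2 -= 2·R0 → [0,-2,5,4]
  R3 -= 1·R0 → [0,0,0,-2]
  R2 -= 2·R1 → [0,0,1,0]
  R3 -= 0·R1 → [0,0,0,-2]
  R3 -= 0·R2 → [0,0,0,-2]

L=[[1,0,0,0],[1,1,0,0],[2,2,1,0],[1,0,0,1]] U=[[-2,2,2,1],[0,-1,2,2],[0,0,1,0],[0,0,0,-2]]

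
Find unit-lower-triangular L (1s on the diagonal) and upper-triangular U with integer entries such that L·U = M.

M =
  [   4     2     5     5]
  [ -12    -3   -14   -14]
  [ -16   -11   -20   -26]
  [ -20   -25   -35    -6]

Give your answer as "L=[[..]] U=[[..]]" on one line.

L=[[1,0,0,0],[-3,1,0,0],[-4,-1,1,0],[-5,-5,-5,1]] U=[[4,2,5,5],[0,3,1,1],[0,0,1,-5],[0,0,0,-1]]

  R1 -= -3·R0 → [0,3,1,1]
  R2 -= -4·R0 → [0,-3,0,-6]
  R3 -= -5·R0 → [0,-15,-10,19]
  R2 -= -1·R1 → [0,0,1,-5]
  R3 -= -5·R1 → [0,0,-5,24]
  R3 -= -5·R2 → [0,0,0,-1]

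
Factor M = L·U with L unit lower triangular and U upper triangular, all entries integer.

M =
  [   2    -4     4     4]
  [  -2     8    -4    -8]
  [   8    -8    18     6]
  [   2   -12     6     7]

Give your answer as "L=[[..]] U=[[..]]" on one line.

  R1 -= -1·R0 → [0,4,0,-4]
  R2 -= 4·R0 → [0,8,2,-10]
  R3 -= 1·R0 → [0,-8,2,3]
  R2 -= 2·R1 → [0,0,2,-2]
  R3 -= -2·R1 → [0,0,2,-5]
  R3 -= 1·R2 → [0,0,0,-3]

L=[[1,0,0,0],[-1,1,0,0],[4,2,1,0],[1,-2,1,1]] U=[[2,-4,4,4],[0,4,0,-4],[0,0,2,-2],[0,0,0,-3]]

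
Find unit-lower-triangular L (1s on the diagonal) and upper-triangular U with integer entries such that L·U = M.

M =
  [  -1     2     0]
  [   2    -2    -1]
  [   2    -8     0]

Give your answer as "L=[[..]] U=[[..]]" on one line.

L=[[1,0,0],[-2,1,0],[-2,-2,1]] U=[[-1,2,0],[0,2,-1],[0,0,-2]]

  r1 -= -2·r0 → [0,2,-1]
  r2 -= -2·r0 → [0,-4,0]
  r2 -= -2·r1 → [0,0,-2]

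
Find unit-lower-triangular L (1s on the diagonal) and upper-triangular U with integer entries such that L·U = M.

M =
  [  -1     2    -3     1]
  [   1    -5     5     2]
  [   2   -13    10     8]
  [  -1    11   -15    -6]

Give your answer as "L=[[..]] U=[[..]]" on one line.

  row1 -= -1·row0 → [0,-3,2,3]
  row2 -= -2·row0 → [0,-9,4,10]
  row3 -= 1·row0 → [0,9,-12,-7]
  row2 -= 3·row1 → [0,0,-2,1]
  row3 -= -3·row1 → [0,0,-6,2]
  row3 -= 3·row2 → [0,0,0,-1]

L=[[1,0,0,0],[-1,1,0,0],[-2,3,1,0],[1,-3,3,1]] U=[[-1,2,-3,1],[0,-3,2,3],[0,0,-2,1],[0,0,0,-1]]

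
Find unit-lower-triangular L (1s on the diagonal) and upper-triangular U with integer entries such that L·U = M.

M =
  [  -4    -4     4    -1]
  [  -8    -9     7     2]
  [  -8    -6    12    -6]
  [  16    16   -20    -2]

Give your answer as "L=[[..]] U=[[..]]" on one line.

L=[[1,0,0,0],[2,1,0,0],[2,-2,1,0],[-4,0,-2,1]] U=[[-4,-4,4,-1],[0,-1,-1,4],[0,0,2,4],[0,0,0,2]]

  r1 -= 2·r0 → [0,-1,-1,4]
  r2 -= 2·r0 → [0,2,4,-4]
  r3 -= -4·r0 → [0,0,-4,-6]
  r2 -= -2·r1 → [0,0,2,4]
  r3 -= 0·r1 → [0,0,-4,-6]
  r3 -= -2·r2 → [0,0,0,2]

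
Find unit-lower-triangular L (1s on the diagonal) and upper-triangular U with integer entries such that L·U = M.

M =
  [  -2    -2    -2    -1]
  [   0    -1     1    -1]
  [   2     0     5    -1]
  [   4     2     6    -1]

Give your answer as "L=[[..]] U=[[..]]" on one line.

  R1 -= 0·R0 → [0,-1,1,-1]
  R2 -= -1·R0 → [0,-2,3,-2]
  R3 -= -2·R0 → [0,-2,2,-3]
  R2 -= 2·R1 → [0,0,1,0]
  R3 -= 2·R1 → [0,0,0,-1]
  R3 -= 0·R2 → [0,0,0,-1]

L=[[1,0,0,0],[0,1,0,0],[-1,2,1,0],[-2,2,0,1]] U=[[-2,-2,-2,-1],[0,-1,1,-1],[0,0,1,0],[0,0,0,-1]]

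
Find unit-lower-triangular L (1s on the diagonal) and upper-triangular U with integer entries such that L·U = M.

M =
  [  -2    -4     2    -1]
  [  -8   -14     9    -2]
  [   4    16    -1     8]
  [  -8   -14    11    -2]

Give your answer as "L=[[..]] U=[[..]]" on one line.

L=[[1,0,0,0],[4,1,0,0],[-2,4,1,0],[4,1,-2,1]] U=[[-2,-4,2,-1],[0,2,1,2],[0,0,-1,-2],[0,0,0,-4]]

  row1 -= 4·row0 → [0,2,1,2]
  row2 -= -2·row0 → [0,8,3,6]
  row3 -= 4·row0 → [0,2,3,2]
  row2 -= 4·row1 → [0,0,-1,-2]
  row3 -= 1·row1 → [0,0,2,0]
  row3 -= -2·row2 → [0,0,0,-4]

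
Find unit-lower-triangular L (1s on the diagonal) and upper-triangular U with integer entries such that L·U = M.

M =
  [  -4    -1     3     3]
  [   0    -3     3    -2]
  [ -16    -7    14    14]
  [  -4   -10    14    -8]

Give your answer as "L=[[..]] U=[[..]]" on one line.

  R1 -= 0·R0 → [0,-3,3,-2]
  R2 -= 4·R0 → [0,-3,2,2]
  R3 -= 1·R0 → [0,-9,11,-11]
  R2 -= 1·R1 → [0,0,-1,4]
  R3 -= 3·R1 → [0,0,2,-5]
  R3 -= -2·R2 → [0,0,0,3]

L=[[1,0,0,0],[0,1,0,0],[4,1,1,0],[1,3,-2,1]] U=[[-4,-1,3,3],[0,-3,3,-2],[0,0,-1,4],[0,0,0,3]]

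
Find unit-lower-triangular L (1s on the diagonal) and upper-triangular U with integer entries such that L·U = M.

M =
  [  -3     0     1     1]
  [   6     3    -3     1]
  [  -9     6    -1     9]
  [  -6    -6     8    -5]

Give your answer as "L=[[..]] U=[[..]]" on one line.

  row1 -= -2·row0 → [0,3,-1,3]
  row2 -= 3·row0 → [0,6,-4,6]
  row3 -= 2·row0 → [0,-6,6,-7]
  row2 -= 2·row1 → [0,0,-2,0]
  row3 -= -2·row1 → [0,0,4,-1]
  row3 -= -2·row2 → [0,0,0,-1]

L=[[1,0,0,0],[-2,1,0,0],[3,2,1,0],[2,-2,-2,1]] U=[[-3,0,1,1],[0,3,-1,3],[0,0,-2,0],[0,0,0,-1]]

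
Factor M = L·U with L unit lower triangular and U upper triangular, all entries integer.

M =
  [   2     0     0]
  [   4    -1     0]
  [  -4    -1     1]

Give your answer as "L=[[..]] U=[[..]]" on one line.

L=[[1,0,0],[2,1,0],[-2,1,1]] U=[[2,0,0],[0,-1,0],[0,0,1]]

  row1 -= 2·row0 → [0,-1,0]
  row2 -= -2·row0 → [0,-1,1]
  row2 -= 1·row1 → [0,0,1]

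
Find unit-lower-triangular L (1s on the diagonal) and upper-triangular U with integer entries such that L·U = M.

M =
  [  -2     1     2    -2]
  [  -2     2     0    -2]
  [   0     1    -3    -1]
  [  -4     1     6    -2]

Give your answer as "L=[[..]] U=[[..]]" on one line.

L=[[1,0,0,0],[1,1,0,0],[0,1,1,0],[2,-1,0,1]] U=[[-2,1,2,-2],[0,1,-2,0],[0,0,-1,-1],[0,0,0,2]]

  R1 -= 1·R0 → [0,1,-2,0]
  R2 -= 0·R0 → [0,1,-3,-1]
  R3 -= 2·R0 → [0,-1,2,2]
  R2 -= 1·R1 → [0,0,-1,-1]
  R3 -= -1·R1 → [0,0,0,2]
  R3 -= 0·R2 → [0,0,0,2]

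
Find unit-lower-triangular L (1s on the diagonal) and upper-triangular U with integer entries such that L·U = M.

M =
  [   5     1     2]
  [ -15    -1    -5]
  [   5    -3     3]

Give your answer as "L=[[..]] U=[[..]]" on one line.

  r1 -= -3·r0 → [0,2,1]
  r2 -= 1·r0 → [0,-4,1]
  r2 -= -2·r1 → [0,0,3]

L=[[1,0,0],[-3,1,0],[1,-2,1]] U=[[5,1,2],[0,2,1],[0,0,3]]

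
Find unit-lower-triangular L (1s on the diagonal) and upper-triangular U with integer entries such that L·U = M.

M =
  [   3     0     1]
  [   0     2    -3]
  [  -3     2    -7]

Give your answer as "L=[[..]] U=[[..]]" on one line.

  R1 -= 0·R0 → [0,2,-3]
  R2 -= -1·R0 → [0,2,-6]
  R2 -= 1·R1 → [0,0,-3]

L=[[1,0,0],[0,1,0],[-1,1,1]] U=[[3,0,1],[0,2,-3],[0,0,-3]]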